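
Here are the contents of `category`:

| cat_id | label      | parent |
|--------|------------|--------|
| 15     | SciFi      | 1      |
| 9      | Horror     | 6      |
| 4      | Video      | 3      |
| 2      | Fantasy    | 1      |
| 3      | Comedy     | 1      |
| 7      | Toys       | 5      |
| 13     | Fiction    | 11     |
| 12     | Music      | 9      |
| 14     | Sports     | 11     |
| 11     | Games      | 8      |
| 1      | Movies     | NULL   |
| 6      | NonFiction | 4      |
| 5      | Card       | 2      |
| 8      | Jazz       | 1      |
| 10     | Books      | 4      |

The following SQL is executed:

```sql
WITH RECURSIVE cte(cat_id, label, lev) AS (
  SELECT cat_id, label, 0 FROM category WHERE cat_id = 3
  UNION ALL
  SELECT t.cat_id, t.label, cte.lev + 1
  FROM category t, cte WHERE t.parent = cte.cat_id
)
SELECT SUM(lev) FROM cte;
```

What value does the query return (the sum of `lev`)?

Base: cat_id=3 (Comedy) at lev 0.
Iteration 1: rows with parent in {3} -> Video (id 4, lev 1).
Iteration 2: rows with parent in {4} -> NonFiction (id 6, lev 2), Books (id 10, lev 2).
Iteration 3: rows with parent in {6,10} -> Horror (id 9, lev 3).
Iteration 4: rows with parent in {9} -> Music (id 12, lev 4).
Iteration 5: no rows with parent in {12}; recursion stops.
SUM(lev) = 0 + 1 + 2 + 2 + 3 + 4 = 12.

12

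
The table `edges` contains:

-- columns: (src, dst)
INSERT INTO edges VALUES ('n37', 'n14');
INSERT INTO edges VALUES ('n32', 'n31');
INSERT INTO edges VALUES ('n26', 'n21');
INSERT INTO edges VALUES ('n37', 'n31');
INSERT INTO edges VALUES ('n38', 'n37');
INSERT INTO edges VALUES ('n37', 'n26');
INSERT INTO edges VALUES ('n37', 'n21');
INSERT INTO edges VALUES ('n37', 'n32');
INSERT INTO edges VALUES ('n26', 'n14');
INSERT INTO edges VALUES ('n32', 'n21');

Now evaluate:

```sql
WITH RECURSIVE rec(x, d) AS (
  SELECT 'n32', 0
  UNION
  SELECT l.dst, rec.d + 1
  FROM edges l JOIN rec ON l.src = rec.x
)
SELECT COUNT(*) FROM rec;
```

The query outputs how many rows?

3

Base: (n32, d=0).
Iteration 1: edges from {n32} -> (n21, d=1), (n31, d=1).
Iteration 2: no outgoing edges from {n21,n31}; recursion stops.
Total rows emitted: 3.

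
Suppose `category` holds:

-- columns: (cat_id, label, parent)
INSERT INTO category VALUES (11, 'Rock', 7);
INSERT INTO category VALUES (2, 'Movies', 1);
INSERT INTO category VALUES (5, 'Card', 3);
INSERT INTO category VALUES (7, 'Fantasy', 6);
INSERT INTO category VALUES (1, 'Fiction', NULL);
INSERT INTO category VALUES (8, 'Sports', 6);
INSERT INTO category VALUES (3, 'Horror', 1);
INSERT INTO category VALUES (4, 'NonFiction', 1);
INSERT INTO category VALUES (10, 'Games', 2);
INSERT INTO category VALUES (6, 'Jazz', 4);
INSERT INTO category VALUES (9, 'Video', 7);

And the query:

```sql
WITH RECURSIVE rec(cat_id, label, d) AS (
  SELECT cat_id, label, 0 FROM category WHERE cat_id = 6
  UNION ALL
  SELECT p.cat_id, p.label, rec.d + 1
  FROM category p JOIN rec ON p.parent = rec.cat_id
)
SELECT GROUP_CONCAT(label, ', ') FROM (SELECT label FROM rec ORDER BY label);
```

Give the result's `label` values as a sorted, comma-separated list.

Fantasy, Jazz, Rock, Sports, Video

Base: cat_id=6 (Jazz) at d 0.
Iteration 1: rows with parent in {6} -> Fantasy (id 7, d 1), Sports (id 8, d 1).
Iteration 2: rows with parent in {7,8} -> Video (id 9, d 2), Rock (id 11, d 2).
Iteration 3: no rows with parent in {9,11}; recursion stops.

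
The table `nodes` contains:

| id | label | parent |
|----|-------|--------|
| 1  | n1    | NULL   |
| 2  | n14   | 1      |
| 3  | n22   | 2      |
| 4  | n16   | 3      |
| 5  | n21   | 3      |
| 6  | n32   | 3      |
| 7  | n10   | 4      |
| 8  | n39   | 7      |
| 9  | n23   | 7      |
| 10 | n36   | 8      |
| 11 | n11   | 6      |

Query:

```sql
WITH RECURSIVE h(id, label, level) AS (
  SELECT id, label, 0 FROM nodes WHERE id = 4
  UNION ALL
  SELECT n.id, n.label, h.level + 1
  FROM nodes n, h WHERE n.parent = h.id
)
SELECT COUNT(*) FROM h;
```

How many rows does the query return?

Base: id=4 (n16) at level 0.
Iteration 1: rows with parent in {4} -> n10 (id 7, level 1).
Iteration 2: rows with parent in {7} -> n39 (id 8, level 2), n23 (id 9, level 2).
Iteration 3: rows with parent in {8,9} -> n36 (id 10, level 3).
Iteration 4: no rows with parent in {10}; recursion stops.
Total rows emitted: 5.

5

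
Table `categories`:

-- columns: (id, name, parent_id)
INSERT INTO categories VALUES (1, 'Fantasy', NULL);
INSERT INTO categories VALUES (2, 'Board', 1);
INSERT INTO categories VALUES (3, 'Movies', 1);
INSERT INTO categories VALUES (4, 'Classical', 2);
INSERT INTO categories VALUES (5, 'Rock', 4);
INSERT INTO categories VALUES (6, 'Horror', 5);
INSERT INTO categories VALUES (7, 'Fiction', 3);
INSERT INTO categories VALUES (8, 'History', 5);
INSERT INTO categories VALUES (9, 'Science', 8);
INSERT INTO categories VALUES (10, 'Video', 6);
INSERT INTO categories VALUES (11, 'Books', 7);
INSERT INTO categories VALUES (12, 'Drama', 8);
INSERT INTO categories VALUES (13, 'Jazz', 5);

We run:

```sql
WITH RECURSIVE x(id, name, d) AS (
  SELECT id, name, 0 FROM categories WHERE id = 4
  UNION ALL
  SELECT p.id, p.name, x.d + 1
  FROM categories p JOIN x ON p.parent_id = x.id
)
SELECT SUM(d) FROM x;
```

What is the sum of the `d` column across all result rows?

16

Base: id=4 (Classical) at d 0.
Iteration 1: rows with parent_id in {4} -> Rock (id 5, d 1).
Iteration 2: rows with parent_id in {5} -> Horror (id 6, d 2), History (id 8, d 2), Jazz (id 13, d 2).
Iteration 3: rows with parent_id in {6,8,13} -> Science (id 9, d 3), Video (id 10, d 3), Drama (id 12, d 3).
Iteration 4: no rows with parent_id in {9,10,12}; recursion stops.
SUM(d) = 0 + 1 + 2 + 2 + 2 + 3 + 3 + 3 = 16.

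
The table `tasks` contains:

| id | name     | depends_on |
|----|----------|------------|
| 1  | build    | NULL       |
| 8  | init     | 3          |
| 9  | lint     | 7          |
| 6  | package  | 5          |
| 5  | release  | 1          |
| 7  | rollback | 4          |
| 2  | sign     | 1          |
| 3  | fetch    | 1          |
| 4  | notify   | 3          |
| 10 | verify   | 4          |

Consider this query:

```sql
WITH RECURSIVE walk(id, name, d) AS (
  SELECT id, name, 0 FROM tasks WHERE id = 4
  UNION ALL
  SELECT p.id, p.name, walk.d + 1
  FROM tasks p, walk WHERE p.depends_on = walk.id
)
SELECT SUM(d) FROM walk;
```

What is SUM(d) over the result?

Base: id=4 (notify) at d 0.
Iteration 1: rows with depends_on in {4} -> rollback (id 7, d 1), verify (id 10, d 1).
Iteration 2: rows with depends_on in {7,10} -> lint (id 9, d 2).
Iteration 3: no rows with depends_on in {9}; recursion stops.
SUM(d) = 0 + 1 + 1 + 2 = 4.

4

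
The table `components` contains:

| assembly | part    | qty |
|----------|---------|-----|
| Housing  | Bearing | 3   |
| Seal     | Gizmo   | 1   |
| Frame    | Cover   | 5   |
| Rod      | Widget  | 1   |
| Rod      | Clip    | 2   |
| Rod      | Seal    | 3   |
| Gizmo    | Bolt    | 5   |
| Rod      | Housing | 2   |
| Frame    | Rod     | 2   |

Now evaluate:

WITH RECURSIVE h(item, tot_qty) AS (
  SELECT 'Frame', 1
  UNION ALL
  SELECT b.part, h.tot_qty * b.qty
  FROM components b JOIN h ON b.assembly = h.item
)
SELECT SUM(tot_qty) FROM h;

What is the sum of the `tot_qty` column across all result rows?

Base: (Frame, tot_qty=1).
Iteration 1: components of {Frame} -> Cover = 1*5 = 5, Rod = 1*2 = 2.
Iteration 2: components of {Cover,Rod} -> Clip = 2*2 = 4, Housing = 2*2 = 4, Seal = 2*3 = 6, Widget = 2*1 = 2.
Iteration 3: components of {Clip,Housing,Seal,Widget} -> Bearing = 4*3 = 12, Gizmo = 6*1 = 6.
Iteration 4: components of {Bearing,Gizmo} -> Bolt = 6*5 = 30.
Iteration 5: no further components; recursion stops.
SUM(tot_qty) = 1 + 2 + 5 + 4 + 2 + 6 + 4 + 12 + 6 + 30 = 72.

72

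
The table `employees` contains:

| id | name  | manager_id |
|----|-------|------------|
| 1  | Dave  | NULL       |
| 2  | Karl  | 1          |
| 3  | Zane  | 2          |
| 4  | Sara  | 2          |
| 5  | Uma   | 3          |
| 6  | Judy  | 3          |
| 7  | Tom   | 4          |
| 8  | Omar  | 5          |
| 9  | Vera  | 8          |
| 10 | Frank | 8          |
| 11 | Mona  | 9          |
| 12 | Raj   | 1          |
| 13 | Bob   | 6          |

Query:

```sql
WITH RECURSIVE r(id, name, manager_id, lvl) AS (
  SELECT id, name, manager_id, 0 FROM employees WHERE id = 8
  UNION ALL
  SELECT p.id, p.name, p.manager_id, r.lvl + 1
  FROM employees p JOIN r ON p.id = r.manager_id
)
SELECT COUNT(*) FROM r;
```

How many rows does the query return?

5

Base: id=8 (Omar), manager_id=5, lvl 0.
Iteration 1: join on id=5 -> Uma (id 5, manager_id=3, lvl 1).
Iteration 2: join on id=3 -> Zane (id 3, manager_id=2, lvl 2).
Iteration 3: join on id=2 -> Karl (id 2, manager_id=1, lvl 3).
Iteration 4: join on id=1 -> Dave (id 1, manager_id=NULL, lvl 4).
Iteration 5: manager_id is NULL; no match; recursion stops.
Total rows emitted: 5.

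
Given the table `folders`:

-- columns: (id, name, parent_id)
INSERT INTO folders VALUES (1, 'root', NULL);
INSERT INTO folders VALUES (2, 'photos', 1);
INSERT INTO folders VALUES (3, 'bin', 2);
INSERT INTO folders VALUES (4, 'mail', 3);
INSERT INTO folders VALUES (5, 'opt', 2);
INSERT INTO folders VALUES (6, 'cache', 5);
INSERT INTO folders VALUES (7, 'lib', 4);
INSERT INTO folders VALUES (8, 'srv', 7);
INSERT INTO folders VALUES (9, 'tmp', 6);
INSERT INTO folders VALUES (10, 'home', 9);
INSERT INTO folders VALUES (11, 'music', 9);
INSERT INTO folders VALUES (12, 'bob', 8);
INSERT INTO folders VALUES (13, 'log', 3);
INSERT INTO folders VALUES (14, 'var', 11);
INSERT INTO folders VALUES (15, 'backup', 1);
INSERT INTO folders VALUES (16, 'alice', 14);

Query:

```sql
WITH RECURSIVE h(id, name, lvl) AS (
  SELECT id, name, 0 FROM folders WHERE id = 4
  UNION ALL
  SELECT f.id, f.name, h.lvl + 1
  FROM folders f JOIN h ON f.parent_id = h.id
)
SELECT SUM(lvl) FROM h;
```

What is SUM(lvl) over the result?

Base: id=4 (mail) at lvl 0.
Iteration 1: rows with parent_id in {4} -> lib (id 7, lvl 1).
Iteration 2: rows with parent_id in {7} -> srv (id 8, lvl 2).
Iteration 3: rows with parent_id in {8} -> bob (id 12, lvl 3).
Iteration 4: no rows with parent_id in {12}; recursion stops.
SUM(lvl) = 0 + 1 + 2 + 3 = 6.

6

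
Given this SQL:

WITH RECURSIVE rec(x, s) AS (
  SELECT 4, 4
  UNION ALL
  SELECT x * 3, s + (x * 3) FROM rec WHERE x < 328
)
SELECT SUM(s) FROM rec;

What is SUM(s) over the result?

Base: x=4, s=4.
Iteration 1: 4 < 328 holds -> x = 4 * 3 = 12, s = 4 + 12 = 16.
Iteration 2: 12 < 328 holds -> x = 12 * 3 = 36, s = 16 + 36 = 52.
Iteration 3: 36 < 328 holds -> x = 36 * 3 = 108, s = 52 + 108 = 160.
Iteration 4: 108 < 328 holds -> x = 108 * 3 = 324, s = 160 + 324 = 484.
Iteration 5: 324 < 328 holds -> x = 324 * 3 = 972, s = 484 + 972 = 1456.
Iteration 6: 972 < 328 fails; recursion stops.
SUM(s) = 4 + 16 + 52 + 160 + 484 + 1456 = 2172.

2172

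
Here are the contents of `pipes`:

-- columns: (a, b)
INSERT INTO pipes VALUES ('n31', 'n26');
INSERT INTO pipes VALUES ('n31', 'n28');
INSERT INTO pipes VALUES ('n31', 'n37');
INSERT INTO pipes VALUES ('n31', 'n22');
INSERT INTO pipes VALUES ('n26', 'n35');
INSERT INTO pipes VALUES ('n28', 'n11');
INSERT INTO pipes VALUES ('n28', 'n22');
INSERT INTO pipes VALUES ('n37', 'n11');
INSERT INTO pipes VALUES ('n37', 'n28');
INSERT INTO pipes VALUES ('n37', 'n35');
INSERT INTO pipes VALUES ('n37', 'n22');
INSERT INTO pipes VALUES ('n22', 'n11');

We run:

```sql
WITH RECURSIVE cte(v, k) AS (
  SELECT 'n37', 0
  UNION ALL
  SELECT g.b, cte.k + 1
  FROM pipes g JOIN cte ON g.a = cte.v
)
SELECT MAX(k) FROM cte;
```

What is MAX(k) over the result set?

3

Base: (n37, k=0).
Iteration 1: edges from {n37} -> (n11, k=1), (n22, k=1), (n28, k=1), (n35, k=1).
Iteration 2: edges from {n11,n22,n28,n35} -> (n11, k=2) x2, (n22, k=2). [UNION ALL keeps all 3 new rows, including repeats]
Iteration 3: edges from {n11,n22} -> (n11, k=3).
Iteration 4: no outgoing edges from {n11}; recursion stops.
k values: 0, 1, 1, 1, 1, 2, 2, 2, 3; the maximum is 3.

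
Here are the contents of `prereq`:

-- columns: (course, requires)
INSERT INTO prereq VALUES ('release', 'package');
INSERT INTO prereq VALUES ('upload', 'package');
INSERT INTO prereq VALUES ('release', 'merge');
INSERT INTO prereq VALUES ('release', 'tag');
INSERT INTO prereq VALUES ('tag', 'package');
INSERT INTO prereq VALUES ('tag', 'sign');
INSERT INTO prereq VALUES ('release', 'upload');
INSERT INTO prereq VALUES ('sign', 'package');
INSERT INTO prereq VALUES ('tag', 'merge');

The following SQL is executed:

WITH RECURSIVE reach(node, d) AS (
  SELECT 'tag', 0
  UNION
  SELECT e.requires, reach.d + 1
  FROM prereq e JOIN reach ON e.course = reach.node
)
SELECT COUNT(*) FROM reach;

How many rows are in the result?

5

Base: (tag, d=0).
Iteration 1: edges from {tag} -> (merge, d=1), (package, d=1), (sign, d=1).
Iteration 2: edges from {merge,package,sign} -> (package, d=2).
Iteration 3: no outgoing edges from {package}; recursion stops.
Total rows emitted: 5.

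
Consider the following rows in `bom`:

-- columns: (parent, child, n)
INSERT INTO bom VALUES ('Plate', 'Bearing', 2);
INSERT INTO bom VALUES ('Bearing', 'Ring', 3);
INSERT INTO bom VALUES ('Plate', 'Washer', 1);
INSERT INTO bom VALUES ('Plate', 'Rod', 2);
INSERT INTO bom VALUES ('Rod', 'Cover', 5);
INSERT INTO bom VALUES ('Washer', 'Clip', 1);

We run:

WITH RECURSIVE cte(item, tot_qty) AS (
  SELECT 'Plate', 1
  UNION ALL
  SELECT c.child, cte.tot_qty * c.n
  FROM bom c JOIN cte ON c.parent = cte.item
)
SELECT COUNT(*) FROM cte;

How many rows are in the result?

Base: (Plate, tot_qty=1).
Iteration 1: components of {Plate} -> Bearing = 1*2 = 2, Rod = 1*2 = 2, Washer = 1*1 = 1.
Iteration 2: components of {Bearing,Rod,Washer} -> Clip = 1*1 = 1, Cover = 2*5 = 10, Ring = 2*3 = 6.
Iteration 3: no further components; recursion stops.
Total rows emitted: 7.

7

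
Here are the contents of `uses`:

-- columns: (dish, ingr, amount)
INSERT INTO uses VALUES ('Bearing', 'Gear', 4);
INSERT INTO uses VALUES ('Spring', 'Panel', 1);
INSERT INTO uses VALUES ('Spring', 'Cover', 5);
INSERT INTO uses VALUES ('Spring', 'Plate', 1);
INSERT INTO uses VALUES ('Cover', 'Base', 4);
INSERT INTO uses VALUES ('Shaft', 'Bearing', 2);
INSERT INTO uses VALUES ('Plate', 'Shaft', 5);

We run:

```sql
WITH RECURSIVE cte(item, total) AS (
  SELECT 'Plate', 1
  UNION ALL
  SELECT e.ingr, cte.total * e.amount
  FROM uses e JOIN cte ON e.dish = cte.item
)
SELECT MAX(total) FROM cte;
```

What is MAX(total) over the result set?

Base: (Plate, total=1).
Iteration 1: components of {Plate} -> Shaft = 1*5 = 5.
Iteration 2: components of {Shaft} -> Bearing = 5*2 = 10.
Iteration 3: components of {Bearing} -> Gear = 10*4 = 40.
Iteration 4: no further components; recursion stops.
total values: 1, 5, 10, 40; the maximum is 40.

40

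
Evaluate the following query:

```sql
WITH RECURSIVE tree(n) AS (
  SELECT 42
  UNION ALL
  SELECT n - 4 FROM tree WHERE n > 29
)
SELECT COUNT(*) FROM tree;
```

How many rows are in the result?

Base: n=42.
Iteration 1: 42 > 29 holds -> n = 42 - 4 = 38.
Iteration 2: 38 > 29 holds -> n = 38 - 4 = 34.
Iteration 3: 34 > 29 holds -> n = 34 - 4 = 30.
Iteration 4: 30 > 29 holds -> n = 30 - 4 = 26.
Iteration 5: 26 > 29 fails; recursion stops.
Total rows emitted: 5.

5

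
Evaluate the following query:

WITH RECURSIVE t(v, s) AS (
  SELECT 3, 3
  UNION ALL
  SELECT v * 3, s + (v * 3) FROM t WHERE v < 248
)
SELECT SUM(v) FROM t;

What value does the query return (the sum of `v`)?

1092

Base: v=3, s=3.
Iteration 1: 3 < 248 holds -> v = 3 * 3 = 9, s = 3 + 9 = 12.
Iteration 2: 9 < 248 holds -> v = 9 * 3 = 27, s = 12 + 27 = 39.
Iteration 3: 27 < 248 holds -> v = 27 * 3 = 81, s = 39 + 81 = 120.
Iteration 4: 81 < 248 holds -> v = 81 * 3 = 243, s = 120 + 243 = 363.
Iteration 5: 243 < 248 holds -> v = 243 * 3 = 729, s = 363 + 729 = 1092.
Iteration 6: 729 < 248 fails; recursion stops.
SUM(v) = 3 + 9 + 27 + 81 + 243 + 729 = 1092.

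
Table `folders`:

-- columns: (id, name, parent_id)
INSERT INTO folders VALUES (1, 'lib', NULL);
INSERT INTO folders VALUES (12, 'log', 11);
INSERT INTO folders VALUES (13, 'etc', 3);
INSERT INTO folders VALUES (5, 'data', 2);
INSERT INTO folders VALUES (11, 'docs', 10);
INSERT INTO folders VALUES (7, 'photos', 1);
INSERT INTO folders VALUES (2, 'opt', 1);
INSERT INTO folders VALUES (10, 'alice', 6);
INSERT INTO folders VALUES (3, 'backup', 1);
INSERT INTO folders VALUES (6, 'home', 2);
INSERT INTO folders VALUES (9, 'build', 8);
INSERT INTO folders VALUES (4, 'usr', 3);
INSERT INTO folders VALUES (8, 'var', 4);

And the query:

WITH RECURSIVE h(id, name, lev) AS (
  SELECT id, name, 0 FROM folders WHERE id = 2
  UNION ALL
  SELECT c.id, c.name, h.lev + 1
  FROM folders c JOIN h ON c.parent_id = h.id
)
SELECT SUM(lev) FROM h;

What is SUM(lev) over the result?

Base: id=2 (opt) at lev 0.
Iteration 1: rows with parent_id in {2} -> data (id 5, lev 1), home (id 6, lev 1).
Iteration 2: rows with parent_id in {5,6} -> alice (id 10, lev 2).
Iteration 3: rows with parent_id in {10} -> docs (id 11, lev 3).
Iteration 4: rows with parent_id in {11} -> log (id 12, lev 4).
Iteration 5: no rows with parent_id in {12}; recursion stops.
SUM(lev) = 0 + 1 + 1 + 2 + 3 + 4 = 11.

11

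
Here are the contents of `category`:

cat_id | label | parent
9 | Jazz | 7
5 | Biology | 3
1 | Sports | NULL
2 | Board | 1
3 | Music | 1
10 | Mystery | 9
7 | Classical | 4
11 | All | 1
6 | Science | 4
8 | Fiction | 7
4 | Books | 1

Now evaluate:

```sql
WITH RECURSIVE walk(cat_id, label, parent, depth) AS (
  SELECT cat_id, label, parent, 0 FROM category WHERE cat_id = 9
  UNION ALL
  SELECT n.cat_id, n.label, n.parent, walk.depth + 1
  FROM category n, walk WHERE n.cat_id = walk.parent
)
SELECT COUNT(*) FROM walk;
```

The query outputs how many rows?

Base: cat_id=9 (Jazz), parent=7, depth 0.
Iteration 1: join on cat_id=7 -> Classical (id 7, parent=4, depth 1).
Iteration 2: join on cat_id=4 -> Books (id 4, parent=1, depth 2).
Iteration 3: join on cat_id=1 -> Sports (id 1, parent=NULL, depth 3).
Iteration 4: parent is NULL; no match; recursion stops.
Total rows emitted: 4.

4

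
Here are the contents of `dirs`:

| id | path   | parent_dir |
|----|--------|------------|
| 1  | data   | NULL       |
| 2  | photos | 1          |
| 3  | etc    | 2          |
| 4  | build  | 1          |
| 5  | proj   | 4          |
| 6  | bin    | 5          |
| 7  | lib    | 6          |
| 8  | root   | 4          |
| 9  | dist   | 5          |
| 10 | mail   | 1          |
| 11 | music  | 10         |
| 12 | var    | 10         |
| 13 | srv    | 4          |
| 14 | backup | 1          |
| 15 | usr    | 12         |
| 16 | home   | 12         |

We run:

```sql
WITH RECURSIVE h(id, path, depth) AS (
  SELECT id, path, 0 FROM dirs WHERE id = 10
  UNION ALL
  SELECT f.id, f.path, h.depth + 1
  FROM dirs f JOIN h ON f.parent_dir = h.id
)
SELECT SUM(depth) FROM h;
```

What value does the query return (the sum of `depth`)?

Base: id=10 (mail) at depth 0.
Iteration 1: rows with parent_dir in {10} -> music (id 11, depth 1), var (id 12, depth 1).
Iteration 2: rows with parent_dir in {11,12} -> usr (id 15, depth 2), home (id 16, depth 2).
Iteration 3: no rows with parent_dir in {15,16}; recursion stops.
SUM(depth) = 0 + 1 + 1 + 2 + 2 = 6.

6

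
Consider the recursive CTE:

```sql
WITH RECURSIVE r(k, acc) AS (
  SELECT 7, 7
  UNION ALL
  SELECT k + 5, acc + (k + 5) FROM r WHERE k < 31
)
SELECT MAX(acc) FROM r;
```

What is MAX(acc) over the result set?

117

Base: k=7, acc=7.
Iteration 1: 7 < 31 holds -> k = 7 + 5 = 12, acc = 7 + 12 = 19.
Iteration 2: 12 < 31 holds -> k = 12 + 5 = 17, acc = 19 + 17 = 36.
Iteration 3: 17 < 31 holds -> k = 17 + 5 = 22, acc = 36 + 22 = 58.
Iteration 4: 22 < 31 holds -> k = 22 + 5 = 27, acc = 58 + 27 = 85.
Iteration 5: 27 < 31 holds -> k = 27 + 5 = 32, acc = 85 + 32 = 117.
Iteration 6: 32 < 31 fails; recursion stops.
acc values: 7, 19, 36, 58, 85, 117; the maximum is 117.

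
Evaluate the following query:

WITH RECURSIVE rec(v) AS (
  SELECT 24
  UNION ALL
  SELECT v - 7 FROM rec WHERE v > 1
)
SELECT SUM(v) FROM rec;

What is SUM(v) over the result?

Base: v=24.
Iteration 1: 24 > 1 holds -> v = 24 - 7 = 17.
Iteration 2: 17 > 1 holds -> v = 17 - 7 = 10.
Iteration 3: 10 > 1 holds -> v = 10 - 7 = 3.
Iteration 4: 3 > 1 holds -> v = 3 - 7 = -4.
Iteration 5: -4 > 1 fails; recursion stops.
SUM(v) = 24 + 17 + 10 + 3 + -4 = 50.

50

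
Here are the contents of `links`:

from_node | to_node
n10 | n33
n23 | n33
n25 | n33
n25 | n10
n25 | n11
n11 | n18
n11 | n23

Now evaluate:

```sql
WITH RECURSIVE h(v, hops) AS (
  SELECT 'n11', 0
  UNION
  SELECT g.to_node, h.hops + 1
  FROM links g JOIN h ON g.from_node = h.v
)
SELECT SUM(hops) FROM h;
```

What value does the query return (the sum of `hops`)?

Base: (n11, hops=0).
Iteration 1: edges from {n11} -> (n18, hops=1), (n23, hops=1).
Iteration 2: edges from {n18,n23} -> (n33, hops=2).
Iteration 3: no outgoing edges from {n33}; recursion stops.
SUM(hops) = 0 + 1 + 1 + 2 = 4.

4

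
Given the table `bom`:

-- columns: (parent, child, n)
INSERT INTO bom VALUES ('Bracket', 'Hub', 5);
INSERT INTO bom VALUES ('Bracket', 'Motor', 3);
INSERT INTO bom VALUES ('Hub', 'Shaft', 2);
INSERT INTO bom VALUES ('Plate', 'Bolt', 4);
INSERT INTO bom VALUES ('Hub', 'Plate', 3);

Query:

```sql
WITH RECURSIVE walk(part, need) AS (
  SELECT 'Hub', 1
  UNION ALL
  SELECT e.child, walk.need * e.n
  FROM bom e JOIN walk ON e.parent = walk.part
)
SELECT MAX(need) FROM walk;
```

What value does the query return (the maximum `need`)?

12

Base: (Hub, need=1).
Iteration 1: components of {Hub} -> Plate = 1*3 = 3, Shaft = 1*2 = 2.
Iteration 2: components of {Plate,Shaft} -> Bolt = 3*4 = 12.
Iteration 3: no further components; recursion stops.
need values: 1, 2, 3, 12; the maximum is 12.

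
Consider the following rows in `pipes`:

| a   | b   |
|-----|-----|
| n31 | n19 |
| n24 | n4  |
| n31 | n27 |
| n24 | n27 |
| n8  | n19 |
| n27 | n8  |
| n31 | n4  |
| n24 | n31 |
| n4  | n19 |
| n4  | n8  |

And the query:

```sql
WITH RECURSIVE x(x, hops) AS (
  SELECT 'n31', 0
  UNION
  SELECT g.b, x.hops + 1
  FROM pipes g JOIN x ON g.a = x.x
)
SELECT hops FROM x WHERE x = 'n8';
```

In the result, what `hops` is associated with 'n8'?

2

Base: (n31, hops=0).
Iteration 1: edges from {n31} -> (n19, hops=1), (n27, hops=1), (n4, hops=1).
Iteration 2: edges from {n19,n27,n4} -> (n19, hops=2), (n8, hops=2). [UNION drops 1 duplicate row(s)]
Iteration 3: edges from {n19,n8} -> (n19, hops=3).
Iteration 4: no outgoing edges from {n19}; recursion stops.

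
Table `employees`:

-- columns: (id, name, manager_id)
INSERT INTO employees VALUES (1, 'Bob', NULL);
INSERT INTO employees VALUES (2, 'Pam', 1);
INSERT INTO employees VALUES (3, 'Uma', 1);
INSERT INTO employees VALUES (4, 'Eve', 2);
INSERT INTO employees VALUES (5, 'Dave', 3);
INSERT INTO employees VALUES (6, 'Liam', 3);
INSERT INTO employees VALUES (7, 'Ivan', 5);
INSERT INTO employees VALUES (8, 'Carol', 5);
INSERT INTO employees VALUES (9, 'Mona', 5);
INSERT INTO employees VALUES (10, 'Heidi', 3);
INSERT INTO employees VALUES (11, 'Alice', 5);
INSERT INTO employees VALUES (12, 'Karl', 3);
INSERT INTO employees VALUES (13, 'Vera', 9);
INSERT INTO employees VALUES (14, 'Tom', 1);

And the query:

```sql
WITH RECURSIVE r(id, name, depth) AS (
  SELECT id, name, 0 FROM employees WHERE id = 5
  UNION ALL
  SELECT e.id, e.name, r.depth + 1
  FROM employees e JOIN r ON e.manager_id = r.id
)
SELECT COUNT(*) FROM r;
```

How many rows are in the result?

6

Base: id=5 (Dave) at depth 0.
Iteration 1: rows with manager_id in {5} -> Ivan (id 7, depth 1), Carol (id 8, depth 1), Mona (id 9, depth 1), Alice (id 11, depth 1).
Iteration 2: rows with manager_id in {7,8,9,11} -> Vera (id 13, depth 2).
Iteration 3: no rows with manager_id in {13}; recursion stops.
Total rows emitted: 6.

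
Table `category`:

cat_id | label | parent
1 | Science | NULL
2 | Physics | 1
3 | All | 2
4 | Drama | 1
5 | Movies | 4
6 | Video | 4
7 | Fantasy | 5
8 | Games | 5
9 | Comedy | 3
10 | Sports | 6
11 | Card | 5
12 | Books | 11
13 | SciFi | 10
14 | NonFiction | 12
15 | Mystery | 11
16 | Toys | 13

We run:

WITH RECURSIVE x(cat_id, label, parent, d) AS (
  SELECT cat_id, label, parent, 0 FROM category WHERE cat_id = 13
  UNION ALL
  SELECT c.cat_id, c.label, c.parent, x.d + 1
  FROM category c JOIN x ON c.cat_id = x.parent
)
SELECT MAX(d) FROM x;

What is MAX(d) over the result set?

Base: cat_id=13 (SciFi), parent=10, d 0.
Iteration 1: join on cat_id=10 -> Sports (id 10, parent=6, d 1).
Iteration 2: join on cat_id=6 -> Video (id 6, parent=4, d 2).
Iteration 3: join on cat_id=4 -> Drama (id 4, parent=1, d 3).
Iteration 4: join on cat_id=1 -> Science (id 1, parent=NULL, d 4).
Iteration 5: parent is NULL; no match; recursion stops.
d values: 0, 1, 2, 3, 4; the maximum is 4.

4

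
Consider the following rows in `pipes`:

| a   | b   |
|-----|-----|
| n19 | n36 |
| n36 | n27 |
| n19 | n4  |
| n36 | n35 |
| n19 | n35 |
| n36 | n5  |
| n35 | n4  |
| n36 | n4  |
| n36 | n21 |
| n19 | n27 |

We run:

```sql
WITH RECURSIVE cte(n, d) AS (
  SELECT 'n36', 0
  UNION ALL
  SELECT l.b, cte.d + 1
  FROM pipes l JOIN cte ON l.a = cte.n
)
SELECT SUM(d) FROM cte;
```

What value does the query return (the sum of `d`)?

Base: (n36, d=0).
Iteration 1: edges from {n36} -> (n21, d=1), (n27, d=1), (n35, d=1), (n4, d=1), (n5, d=1).
Iteration 2: edges from {n21,n27,n35,n4,n5} -> (n4, d=2).
Iteration 3: no outgoing edges from {n4}; recursion stops.
SUM(d) = 0 + 1 + 1 + 1 + 1 + 1 + 2 = 7.

7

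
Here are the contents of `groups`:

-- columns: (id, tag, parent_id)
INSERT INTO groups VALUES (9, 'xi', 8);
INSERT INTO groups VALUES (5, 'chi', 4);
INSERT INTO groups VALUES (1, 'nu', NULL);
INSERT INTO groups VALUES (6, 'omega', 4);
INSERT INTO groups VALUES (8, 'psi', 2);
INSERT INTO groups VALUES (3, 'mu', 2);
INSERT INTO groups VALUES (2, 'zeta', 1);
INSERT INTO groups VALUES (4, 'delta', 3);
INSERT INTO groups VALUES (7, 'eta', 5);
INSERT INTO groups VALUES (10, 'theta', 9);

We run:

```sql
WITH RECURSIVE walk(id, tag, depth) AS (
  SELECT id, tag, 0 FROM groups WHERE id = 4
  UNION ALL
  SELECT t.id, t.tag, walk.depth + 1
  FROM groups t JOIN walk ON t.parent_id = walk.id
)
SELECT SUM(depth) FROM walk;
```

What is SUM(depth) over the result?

Base: id=4 (delta) at depth 0.
Iteration 1: rows with parent_id in {4} -> chi (id 5, depth 1), omega (id 6, depth 1).
Iteration 2: rows with parent_id in {5,6} -> eta (id 7, depth 2).
Iteration 3: no rows with parent_id in {7}; recursion stops.
SUM(depth) = 0 + 1 + 1 + 2 = 4.

4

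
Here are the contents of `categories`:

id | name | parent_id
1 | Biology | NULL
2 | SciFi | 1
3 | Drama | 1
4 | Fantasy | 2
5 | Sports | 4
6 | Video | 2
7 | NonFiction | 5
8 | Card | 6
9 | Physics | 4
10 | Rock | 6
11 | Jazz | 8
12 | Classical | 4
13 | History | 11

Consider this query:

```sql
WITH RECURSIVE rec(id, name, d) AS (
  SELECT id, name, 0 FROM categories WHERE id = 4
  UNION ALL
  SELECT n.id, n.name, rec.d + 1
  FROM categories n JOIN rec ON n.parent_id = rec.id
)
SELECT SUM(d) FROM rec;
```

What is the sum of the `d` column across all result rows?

Base: id=4 (Fantasy) at d 0.
Iteration 1: rows with parent_id in {4} -> Sports (id 5, d 1), Physics (id 9, d 1), Classical (id 12, d 1).
Iteration 2: rows with parent_id in {5,9,12} -> NonFiction (id 7, d 2).
Iteration 3: no rows with parent_id in {7}; recursion stops.
SUM(d) = 0 + 1 + 1 + 1 + 2 = 5.

5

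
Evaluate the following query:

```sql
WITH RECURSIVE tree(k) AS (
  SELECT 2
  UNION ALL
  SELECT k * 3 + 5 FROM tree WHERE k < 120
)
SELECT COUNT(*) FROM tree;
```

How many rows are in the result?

Base: k=2.
Iteration 1: 2 < 120 holds -> k = 2 * 3 + 5 = 11.
Iteration 2: 11 < 120 holds -> k = 11 * 3 + 5 = 38.
Iteration 3: 38 < 120 holds -> k = 38 * 3 + 5 = 119.
Iteration 4: 119 < 120 holds -> k = 119 * 3 + 5 = 362.
Iteration 5: 362 < 120 fails; recursion stops.
Total rows emitted: 5.

5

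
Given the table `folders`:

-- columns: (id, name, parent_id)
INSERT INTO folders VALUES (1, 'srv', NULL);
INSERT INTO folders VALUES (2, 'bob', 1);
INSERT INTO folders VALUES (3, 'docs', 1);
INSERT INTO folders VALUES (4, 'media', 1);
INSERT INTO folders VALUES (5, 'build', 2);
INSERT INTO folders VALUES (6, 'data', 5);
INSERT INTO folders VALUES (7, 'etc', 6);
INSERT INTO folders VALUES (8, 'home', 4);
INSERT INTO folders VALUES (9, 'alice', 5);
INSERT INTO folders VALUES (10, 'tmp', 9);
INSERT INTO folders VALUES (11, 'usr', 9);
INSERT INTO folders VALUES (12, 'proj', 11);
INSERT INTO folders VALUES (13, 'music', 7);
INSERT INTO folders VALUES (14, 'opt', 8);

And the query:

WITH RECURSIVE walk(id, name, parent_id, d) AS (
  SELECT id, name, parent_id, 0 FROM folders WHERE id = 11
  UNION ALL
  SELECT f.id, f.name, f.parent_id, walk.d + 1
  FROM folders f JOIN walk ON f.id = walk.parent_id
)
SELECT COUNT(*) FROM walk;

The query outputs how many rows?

Base: id=11 (usr), parent_id=9, d 0.
Iteration 1: join on id=9 -> alice (id 9, parent_id=5, d 1).
Iteration 2: join on id=5 -> build (id 5, parent_id=2, d 2).
Iteration 3: join on id=2 -> bob (id 2, parent_id=1, d 3).
Iteration 4: join on id=1 -> srv (id 1, parent_id=NULL, d 4).
Iteration 5: parent_id is NULL; no match; recursion stops.
Total rows emitted: 5.

5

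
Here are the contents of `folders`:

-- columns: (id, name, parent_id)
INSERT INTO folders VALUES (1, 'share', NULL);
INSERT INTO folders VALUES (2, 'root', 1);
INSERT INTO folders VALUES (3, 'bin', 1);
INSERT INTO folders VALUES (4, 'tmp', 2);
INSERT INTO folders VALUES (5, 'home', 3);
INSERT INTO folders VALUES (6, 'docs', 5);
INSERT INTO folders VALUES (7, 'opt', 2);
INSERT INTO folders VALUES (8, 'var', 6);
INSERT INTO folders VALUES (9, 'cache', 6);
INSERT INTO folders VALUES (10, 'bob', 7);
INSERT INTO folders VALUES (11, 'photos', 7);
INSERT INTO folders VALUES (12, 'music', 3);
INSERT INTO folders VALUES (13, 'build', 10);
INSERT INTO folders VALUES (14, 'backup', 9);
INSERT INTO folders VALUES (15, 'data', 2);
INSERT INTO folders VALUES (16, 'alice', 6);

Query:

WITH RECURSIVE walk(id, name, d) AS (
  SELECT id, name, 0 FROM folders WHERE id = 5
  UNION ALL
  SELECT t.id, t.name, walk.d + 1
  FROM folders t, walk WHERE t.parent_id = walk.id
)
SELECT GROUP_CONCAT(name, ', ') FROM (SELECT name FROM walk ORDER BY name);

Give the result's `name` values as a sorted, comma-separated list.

Base: id=5 (home) at d 0.
Iteration 1: rows with parent_id in {5} -> docs (id 6, d 1).
Iteration 2: rows with parent_id in {6} -> var (id 8, d 2), cache (id 9, d 2), alice (id 16, d 2).
Iteration 3: rows with parent_id in {8,9,16} -> backup (id 14, d 3).
Iteration 4: no rows with parent_id in {14}; recursion stops.

alice, backup, cache, docs, home, var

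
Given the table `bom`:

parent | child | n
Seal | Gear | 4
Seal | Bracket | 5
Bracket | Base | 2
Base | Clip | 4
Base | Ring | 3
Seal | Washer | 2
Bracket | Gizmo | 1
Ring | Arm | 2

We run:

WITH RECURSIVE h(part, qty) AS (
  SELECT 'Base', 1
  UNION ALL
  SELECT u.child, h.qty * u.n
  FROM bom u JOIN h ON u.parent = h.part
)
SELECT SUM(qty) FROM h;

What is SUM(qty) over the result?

Base: (Base, qty=1).
Iteration 1: components of {Base} -> Clip = 1*4 = 4, Ring = 1*3 = 3.
Iteration 2: components of {Clip,Ring} -> Arm = 3*2 = 6.
Iteration 3: no further components; recursion stops.
SUM(qty) = 1 + 4 + 3 + 6 = 14.

14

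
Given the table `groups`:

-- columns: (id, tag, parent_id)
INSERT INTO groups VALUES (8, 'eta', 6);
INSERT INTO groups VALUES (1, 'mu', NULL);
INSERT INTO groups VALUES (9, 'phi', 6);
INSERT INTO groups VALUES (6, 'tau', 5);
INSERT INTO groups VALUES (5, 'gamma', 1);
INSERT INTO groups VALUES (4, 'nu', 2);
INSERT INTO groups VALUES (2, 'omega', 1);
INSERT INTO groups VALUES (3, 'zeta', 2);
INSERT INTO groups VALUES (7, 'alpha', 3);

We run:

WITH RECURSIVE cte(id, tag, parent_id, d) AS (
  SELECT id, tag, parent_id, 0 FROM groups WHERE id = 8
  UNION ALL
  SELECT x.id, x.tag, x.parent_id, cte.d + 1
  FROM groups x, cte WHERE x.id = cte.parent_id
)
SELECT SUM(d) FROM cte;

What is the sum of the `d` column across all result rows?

Base: id=8 (eta), parent_id=6, d 0.
Iteration 1: join on id=6 -> tau (id 6, parent_id=5, d 1).
Iteration 2: join on id=5 -> gamma (id 5, parent_id=1, d 2).
Iteration 3: join on id=1 -> mu (id 1, parent_id=NULL, d 3).
Iteration 4: parent_id is NULL; no match; recursion stops.
SUM(d) = 0 + 1 + 2 + 3 = 6.

6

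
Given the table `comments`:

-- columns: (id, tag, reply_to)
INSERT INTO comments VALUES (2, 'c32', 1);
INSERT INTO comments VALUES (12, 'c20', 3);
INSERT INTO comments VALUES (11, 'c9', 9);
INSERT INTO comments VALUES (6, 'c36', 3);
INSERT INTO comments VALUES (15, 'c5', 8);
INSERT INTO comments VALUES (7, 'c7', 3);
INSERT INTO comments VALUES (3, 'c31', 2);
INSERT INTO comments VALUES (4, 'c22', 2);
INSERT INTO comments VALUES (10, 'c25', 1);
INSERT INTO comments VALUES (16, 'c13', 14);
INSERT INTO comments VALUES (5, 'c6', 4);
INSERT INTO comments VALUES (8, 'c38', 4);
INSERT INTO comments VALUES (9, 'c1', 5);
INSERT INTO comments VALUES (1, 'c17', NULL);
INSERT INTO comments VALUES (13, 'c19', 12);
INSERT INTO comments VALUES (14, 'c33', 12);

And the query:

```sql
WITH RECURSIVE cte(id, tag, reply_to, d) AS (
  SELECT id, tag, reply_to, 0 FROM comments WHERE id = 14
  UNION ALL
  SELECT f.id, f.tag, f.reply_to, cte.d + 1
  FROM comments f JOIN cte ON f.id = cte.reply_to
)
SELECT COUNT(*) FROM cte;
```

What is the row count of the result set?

5

Base: id=14 (c33), reply_to=12, d 0.
Iteration 1: join on id=12 -> c20 (id 12, reply_to=3, d 1).
Iteration 2: join on id=3 -> c31 (id 3, reply_to=2, d 2).
Iteration 3: join on id=2 -> c32 (id 2, reply_to=1, d 3).
Iteration 4: join on id=1 -> c17 (id 1, reply_to=NULL, d 4).
Iteration 5: reply_to is NULL; no match; recursion stops.
Total rows emitted: 5.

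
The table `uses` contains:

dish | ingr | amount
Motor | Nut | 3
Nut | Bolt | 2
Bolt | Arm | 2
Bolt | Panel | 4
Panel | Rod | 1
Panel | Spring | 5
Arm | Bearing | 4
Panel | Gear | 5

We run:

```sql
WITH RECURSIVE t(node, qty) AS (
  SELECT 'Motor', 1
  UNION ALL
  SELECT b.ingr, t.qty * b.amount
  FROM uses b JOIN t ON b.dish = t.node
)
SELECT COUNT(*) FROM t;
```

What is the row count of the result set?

9

Base: (Motor, qty=1).
Iteration 1: components of {Motor} -> Nut = 1*3 = 3.
Iteration 2: components of {Nut} -> Bolt = 3*2 = 6.
Iteration 3: components of {Bolt} -> Arm = 6*2 = 12, Panel = 6*4 = 24.
Iteration 4: components of {Arm,Panel} -> Bearing = 12*4 = 48, Gear = 24*5 = 120, Rod = 24*1 = 24, Spring = 24*5 = 120.
Iteration 5: no further components; recursion stops.
Total rows emitted: 9.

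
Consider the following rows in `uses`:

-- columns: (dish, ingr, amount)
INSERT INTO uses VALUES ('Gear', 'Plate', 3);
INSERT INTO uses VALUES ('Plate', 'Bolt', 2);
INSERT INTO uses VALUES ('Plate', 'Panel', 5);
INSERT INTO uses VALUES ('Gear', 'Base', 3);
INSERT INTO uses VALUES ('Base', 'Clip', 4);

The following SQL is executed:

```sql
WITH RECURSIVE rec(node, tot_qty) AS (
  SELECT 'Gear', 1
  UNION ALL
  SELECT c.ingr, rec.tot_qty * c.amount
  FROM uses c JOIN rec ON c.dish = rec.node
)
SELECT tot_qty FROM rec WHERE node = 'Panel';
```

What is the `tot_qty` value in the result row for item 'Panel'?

15

Base: (Gear, tot_qty=1).
Iteration 1: components of {Gear} -> Base = 1*3 = 3, Plate = 1*3 = 3.
Iteration 2: components of {Base,Plate} -> Bolt = 3*2 = 6, Clip = 3*4 = 12, Panel = 3*5 = 15.
Iteration 3: no further components; recursion stops.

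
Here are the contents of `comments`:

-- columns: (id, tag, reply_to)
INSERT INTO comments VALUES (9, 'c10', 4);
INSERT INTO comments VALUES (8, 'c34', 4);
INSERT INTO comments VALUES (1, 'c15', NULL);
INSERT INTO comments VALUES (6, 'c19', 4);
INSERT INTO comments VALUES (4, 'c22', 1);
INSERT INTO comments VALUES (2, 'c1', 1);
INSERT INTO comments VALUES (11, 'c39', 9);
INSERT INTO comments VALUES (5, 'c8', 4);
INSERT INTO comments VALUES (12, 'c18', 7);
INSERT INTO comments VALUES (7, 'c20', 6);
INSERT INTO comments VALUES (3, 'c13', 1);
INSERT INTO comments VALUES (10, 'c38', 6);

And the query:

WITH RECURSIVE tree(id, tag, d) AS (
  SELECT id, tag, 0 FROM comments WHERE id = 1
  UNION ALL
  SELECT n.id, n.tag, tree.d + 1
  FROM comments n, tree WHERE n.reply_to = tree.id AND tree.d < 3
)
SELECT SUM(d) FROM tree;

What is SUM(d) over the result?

20

Base: id=1 (c15) at d 0.
Iteration 1: rows with reply_to in {1} -> c1 (id 2, d 1), c13 (id 3, d 1), c22 (id 4, d 1).
Iteration 2: rows with reply_to in {2,3,4} -> c8 (id 5, d 2), c19 (id 6, d 2), c34 (id 8, d 2), c10 (id 9, d 2).
Iteration 3: rows with reply_to in {5,6,8,9} -> c20 (id 7, d 3), c38 (id 10, d 3), c39 (id 11, d 3).
Iteration 4: d < 3 fails for all current rows; recursion stops.
SUM(d) = 0 + 1 + 1 + 1 + 2 + 2 + 2 + 2 + 3 + 3 + 3 = 20.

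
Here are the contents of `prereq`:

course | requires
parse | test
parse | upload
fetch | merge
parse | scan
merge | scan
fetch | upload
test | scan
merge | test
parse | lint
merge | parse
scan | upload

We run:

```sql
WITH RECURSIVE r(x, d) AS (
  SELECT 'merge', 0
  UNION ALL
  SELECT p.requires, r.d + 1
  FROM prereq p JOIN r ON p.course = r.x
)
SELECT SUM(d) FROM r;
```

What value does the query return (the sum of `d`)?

28

Base: (merge, d=0).
Iteration 1: edges from {merge} -> (parse, d=1), (scan, d=1), (test, d=1).
Iteration 2: edges from {parse,scan,test} -> (lint, d=2), (scan, d=2) x2, (test, d=2), (upload, d=2) x2. [UNION ALL keeps all 6 new rows, including repeats]
Iteration 3: edges from {lint,scan,test,upload} -> (scan, d=3), (upload, d=3) x2. [UNION ALL keeps all 3 new rows, including repeats]
Iteration 4: edges from {scan,upload} -> (upload, d=4).
Iteration 5: no outgoing edges from {upload}; recursion stops.
SUM(d) = 0 + 1 + 1 + 1 + 2 + 2 + 2 + 2 + 2 + 2 + 3 + 3 + 3 + 4 = 28.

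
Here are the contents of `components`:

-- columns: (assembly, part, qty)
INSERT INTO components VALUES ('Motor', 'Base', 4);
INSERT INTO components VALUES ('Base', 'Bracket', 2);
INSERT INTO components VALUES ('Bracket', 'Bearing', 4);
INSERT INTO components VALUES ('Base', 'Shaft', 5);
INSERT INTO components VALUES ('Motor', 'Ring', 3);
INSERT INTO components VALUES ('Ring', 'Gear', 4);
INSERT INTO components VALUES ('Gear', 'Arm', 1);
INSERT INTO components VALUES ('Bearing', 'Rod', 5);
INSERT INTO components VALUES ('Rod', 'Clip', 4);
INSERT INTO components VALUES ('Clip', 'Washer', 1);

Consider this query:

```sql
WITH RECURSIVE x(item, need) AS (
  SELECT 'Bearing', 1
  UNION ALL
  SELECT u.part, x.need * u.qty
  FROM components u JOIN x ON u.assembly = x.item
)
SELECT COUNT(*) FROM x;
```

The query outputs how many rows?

Base: (Bearing, need=1).
Iteration 1: components of {Bearing} -> Rod = 1*5 = 5.
Iteration 2: components of {Rod} -> Clip = 5*4 = 20.
Iteration 3: components of {Clip} -> Washer = 20*1 = 20.
Iteration 4: no further components; recursion stops.
Total rows emitted: 4.

4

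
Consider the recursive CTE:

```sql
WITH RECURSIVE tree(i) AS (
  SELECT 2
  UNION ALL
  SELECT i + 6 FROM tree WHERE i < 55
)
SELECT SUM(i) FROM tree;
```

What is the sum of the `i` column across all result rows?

290

Base: i=2.
Iteration 1: 2 < 55 holds -> i = 2 + 6 = 8.
Iteration 2: 8 < 55 holds -> i = 8 + 6 = 14.
Iteration 3: 14 < 55 holds -> i = 14 + 6 = 20.
Iteration 4: 20 < 55 holds -> i = 20 + 6 = 26.
Iteration 5: 26 < 55 holds -> i = 26 + 6 = 32.
Iteration 6: 32 < 55 holds -> i = 32 + 6 = 38.
Iteration 7: 38 < 55 holds -> i = 38 + 6 = 44.
Iteration 8: 44 < 55 holds -> i = 44 + 6 = 50.
Iteration 9: 50 < 55 holds -> i = 50 + 6 = 56.
Iteration 10: 56 < 55 fails; recursion stops.
SUM(i) = 2 + 8 + 14 + 20 + 26 + 32 + 38 + 44 + 50 + 56 = 290.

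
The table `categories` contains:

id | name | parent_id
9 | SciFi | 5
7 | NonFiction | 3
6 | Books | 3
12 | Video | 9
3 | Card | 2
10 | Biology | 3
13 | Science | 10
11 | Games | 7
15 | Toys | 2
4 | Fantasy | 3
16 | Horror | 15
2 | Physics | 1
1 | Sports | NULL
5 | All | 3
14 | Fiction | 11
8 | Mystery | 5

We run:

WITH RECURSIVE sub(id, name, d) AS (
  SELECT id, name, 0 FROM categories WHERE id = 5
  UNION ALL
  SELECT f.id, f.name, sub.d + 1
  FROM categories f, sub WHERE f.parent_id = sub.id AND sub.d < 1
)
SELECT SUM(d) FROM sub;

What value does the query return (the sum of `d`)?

2

Base: id=5 (All) at d 0.
Iteration 1: rows with parent_id in {5} -> Mystery (id 8, d 1), SciFi (id 9, d 1).
Iteration 2: d < 1 fails for all current rows; recursion stops.
SUM(d) = 0 + 1 + 1 = 2.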